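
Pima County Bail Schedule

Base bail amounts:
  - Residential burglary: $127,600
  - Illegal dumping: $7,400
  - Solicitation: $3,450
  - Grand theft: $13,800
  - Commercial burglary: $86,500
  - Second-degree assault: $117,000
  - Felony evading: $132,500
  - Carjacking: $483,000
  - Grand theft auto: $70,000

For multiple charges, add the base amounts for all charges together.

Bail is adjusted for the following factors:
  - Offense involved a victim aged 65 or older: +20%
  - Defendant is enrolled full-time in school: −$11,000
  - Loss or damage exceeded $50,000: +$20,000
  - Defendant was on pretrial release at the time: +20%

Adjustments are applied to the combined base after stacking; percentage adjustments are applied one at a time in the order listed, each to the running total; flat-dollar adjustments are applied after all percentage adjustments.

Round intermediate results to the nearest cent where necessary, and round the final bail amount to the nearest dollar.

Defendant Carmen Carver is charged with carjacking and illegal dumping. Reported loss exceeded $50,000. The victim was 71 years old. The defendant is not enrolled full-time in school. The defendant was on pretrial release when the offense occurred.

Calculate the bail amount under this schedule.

$726,176

Base amounts from the schedule: carjacking $483,000; illegal dumping $7,400.
Stacking rule: sum of all bases. $483,000 + $7,400 = $490,400.
Offense involved a victim aged 65 or older (+20%): $490,400 × 1.2 = $588,480.
Defendant was on pretrial release at the time (+20%): $588,480 × 1.2 = $706,176.
Loss or damage exceeded $50,000 (+$20,000 flat): $706,176 + $20,000 = $726,176.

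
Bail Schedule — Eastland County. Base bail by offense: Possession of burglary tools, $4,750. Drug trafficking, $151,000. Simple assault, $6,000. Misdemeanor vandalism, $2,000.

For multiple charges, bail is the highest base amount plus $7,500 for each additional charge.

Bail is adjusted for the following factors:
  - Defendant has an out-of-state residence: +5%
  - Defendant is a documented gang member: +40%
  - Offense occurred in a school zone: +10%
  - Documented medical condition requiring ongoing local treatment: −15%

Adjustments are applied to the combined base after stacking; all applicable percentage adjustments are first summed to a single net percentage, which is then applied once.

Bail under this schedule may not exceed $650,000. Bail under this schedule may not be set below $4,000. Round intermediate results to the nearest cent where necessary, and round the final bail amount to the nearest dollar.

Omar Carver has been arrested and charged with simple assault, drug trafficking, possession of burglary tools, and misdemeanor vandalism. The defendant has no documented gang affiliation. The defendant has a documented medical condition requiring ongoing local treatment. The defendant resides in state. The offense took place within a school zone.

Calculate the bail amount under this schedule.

$164,825

Base amounts from the schedule: simple assault $6,000; drug trafficking $151,000; possession of burglary tools $4,750; misdemeanor vandalism $2,000.
Stacking rule: highest base plus $7,500 per additional charge. Highest is drug trafficking at $151,000; 3 additional charges → +$22,500. Combined base = $173,500.
Net percentage adjustment: +10% −15% = −5%. $173,500 × 0.95 = $164,825.
$164,825 is within the $650,000 maximum.
$164,825 is at or above the $4,000 minimum.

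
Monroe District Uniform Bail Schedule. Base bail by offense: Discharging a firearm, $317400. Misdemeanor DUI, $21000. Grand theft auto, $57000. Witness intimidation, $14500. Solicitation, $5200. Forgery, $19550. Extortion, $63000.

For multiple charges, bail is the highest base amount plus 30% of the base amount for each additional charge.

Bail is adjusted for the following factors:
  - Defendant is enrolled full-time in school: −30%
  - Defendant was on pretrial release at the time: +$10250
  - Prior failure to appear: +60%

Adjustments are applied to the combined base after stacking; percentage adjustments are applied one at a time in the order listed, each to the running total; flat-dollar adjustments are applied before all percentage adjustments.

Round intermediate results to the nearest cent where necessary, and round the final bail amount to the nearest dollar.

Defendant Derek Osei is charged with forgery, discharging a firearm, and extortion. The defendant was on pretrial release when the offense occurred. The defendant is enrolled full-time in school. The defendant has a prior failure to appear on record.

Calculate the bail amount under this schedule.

Base amounts from the schedule: forgery $19550; discharging a firearm $317400; extortion $63000.
Stacking rule: highest base plus 30% of each additional charge. Highest is discharging a firearm at $317400. Additional: $19550 × 30% = $5865; $63000 × 30% = $18900. Combined base = $317400 + $24765 = $342165.
Defendant was on pretrial release at the time (+$10250 flat): $342165 + $10250 = $352415.
Defendant is enrolled full-time in school (−30%): $352415 × 0.7 = $246690.50.
Prior failure to appear (+60%): $246690.50 × 1.6 = $394704.80.
Rounded to the nearest dollar: $394705.

$394705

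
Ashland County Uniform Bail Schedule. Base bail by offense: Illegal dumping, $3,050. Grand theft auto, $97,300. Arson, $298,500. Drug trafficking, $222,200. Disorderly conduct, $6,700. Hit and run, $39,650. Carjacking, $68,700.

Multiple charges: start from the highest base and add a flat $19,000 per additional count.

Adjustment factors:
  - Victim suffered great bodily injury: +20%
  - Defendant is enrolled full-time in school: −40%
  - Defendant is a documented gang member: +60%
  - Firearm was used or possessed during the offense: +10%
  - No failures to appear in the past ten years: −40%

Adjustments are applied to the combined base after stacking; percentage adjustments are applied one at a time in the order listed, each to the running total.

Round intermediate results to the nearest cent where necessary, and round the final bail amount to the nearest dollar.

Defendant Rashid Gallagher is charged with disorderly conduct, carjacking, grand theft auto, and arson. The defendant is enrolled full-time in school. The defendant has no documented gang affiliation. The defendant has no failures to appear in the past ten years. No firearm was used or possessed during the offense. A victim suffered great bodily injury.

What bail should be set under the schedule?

Base amounts from the schedule: disorderly conduct $6,700; carjacking $68,700; grand theft auto $97,300; arson $298,500.
Stacking rule: highest base plus $19,000 per additional charge. Highest is arson at $298,500; 3 additional charges → +$57,000. Combined base = $355,500.
Victim suffered great bodily injury (+20%): $355,500 × 1.2 = $426,600.
Defendant is enrolled full-time in school (−40%): $426,600 × 0.6 = $255,960.
No failures to appear in the past ten years (−40%): $255,960 × 0.6 = $153,576.

$153,576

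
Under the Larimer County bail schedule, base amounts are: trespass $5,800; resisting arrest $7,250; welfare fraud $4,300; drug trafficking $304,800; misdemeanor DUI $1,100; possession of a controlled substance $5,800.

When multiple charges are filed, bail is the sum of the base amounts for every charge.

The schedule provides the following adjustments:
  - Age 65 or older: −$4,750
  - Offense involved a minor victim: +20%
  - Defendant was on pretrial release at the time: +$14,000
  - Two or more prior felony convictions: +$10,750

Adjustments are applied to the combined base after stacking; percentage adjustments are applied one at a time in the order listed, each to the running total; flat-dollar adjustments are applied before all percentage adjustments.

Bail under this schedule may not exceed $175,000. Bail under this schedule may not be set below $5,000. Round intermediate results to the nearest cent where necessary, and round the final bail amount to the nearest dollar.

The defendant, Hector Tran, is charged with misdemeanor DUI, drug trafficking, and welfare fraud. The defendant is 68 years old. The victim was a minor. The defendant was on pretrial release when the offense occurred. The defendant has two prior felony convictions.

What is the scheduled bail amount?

$175,000

Base amounts from the schedule: misdemeanor DUI $1,100; drug trafficking $304,800; welfare fraud $4,300.
Stacking rule: sum of all bases. $1,100 + $304,800 + $4,300 = $310,200.
Age 65 or older (−$4,750 flat): $310,200 − $4,750 = $305,450.
Defendant was on pretrial release at the time (+$14,000 flat): $305,450 + $14,000 = $319,450.
Two or more prior felony convictions (+$10,750 flat): $319,450 + $10,750 = $330,200.
Offense involved a minor victim (+20%): $330,200 × 1.2 = $396,240.
Result $396,240 exceeds the maximum of $175,000; bail is capped at $175,000.
$175,000 is at or above the $5,000 minimum.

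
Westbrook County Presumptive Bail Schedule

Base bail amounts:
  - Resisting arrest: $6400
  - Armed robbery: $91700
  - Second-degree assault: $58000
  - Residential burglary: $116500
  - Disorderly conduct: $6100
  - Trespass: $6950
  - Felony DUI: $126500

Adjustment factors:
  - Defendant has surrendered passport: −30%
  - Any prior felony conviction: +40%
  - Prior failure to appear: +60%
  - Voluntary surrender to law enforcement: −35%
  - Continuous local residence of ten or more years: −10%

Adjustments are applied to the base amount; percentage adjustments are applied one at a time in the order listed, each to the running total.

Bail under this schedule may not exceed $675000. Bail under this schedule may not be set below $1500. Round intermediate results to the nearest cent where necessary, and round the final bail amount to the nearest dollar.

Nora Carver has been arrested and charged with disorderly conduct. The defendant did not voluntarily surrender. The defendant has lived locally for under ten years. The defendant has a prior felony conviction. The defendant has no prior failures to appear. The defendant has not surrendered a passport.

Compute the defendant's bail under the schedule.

$8540

Base amounts from the schedule: disorderly conduct $6100.
Single charge. Combined base = $6100.
Any prior felony conviction (+40%): $6100 × 1.4 = $8540.
$8540 is within the $675000 maximum.
$8540 is at or above the $1500 minimum.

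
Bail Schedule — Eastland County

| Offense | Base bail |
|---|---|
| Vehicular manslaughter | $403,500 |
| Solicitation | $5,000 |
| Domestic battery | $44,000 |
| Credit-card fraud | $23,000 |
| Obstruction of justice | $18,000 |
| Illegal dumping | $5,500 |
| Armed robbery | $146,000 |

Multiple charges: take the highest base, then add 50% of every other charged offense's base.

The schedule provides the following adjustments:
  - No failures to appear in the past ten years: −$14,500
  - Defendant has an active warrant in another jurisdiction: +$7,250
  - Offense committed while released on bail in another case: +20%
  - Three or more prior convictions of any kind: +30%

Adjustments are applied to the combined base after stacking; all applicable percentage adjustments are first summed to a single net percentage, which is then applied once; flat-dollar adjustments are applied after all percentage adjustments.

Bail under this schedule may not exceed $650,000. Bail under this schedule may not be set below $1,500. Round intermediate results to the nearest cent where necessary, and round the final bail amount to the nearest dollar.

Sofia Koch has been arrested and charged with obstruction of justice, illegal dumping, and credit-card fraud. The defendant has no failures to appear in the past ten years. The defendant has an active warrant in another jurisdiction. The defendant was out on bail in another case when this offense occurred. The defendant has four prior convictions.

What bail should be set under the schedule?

$44,875

Base amounts from the schedule: obstruction of justice $18,000; illegal dumping $5,500; credit-card fraud $23,000.
Stacking rule: highest base plus 50% of each additional charge. Highest is credit-card fraud at $23,000. Additional: $18,000 × 50% = $9,000; $5,500 × 50% = $2,750. Combined base = $23,000 + $11,750 = $34,750.
Net percentage adjustment: +20% +30% = +50%. $34,750 × 1.5 = $52,125.
No failures to appear in the past ten years (−$14,500 flat): $52,125 − $14,500 = $37,625.
Defendant has an active warrant in another jurisdiction (+$7,250 flat): $37,625 + $7,250 = $44,875.
$44,875 is within the $650,000 maximum.
$44,875 is at or above the $1,500 minimum.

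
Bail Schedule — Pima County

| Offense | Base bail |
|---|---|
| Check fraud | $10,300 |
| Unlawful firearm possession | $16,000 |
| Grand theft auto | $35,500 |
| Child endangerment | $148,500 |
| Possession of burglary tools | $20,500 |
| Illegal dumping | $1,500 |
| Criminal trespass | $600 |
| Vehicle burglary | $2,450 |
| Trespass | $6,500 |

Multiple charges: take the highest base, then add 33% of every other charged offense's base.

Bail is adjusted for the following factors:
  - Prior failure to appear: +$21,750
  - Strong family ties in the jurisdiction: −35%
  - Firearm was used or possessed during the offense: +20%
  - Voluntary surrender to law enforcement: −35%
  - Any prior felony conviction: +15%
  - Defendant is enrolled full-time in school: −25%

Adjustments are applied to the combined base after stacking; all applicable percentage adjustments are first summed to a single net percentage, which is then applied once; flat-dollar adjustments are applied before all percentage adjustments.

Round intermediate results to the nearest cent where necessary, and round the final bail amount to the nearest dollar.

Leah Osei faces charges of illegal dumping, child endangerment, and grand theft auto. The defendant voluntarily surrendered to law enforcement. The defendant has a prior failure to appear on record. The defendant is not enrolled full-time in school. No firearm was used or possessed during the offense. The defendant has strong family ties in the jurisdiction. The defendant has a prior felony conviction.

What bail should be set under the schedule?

$82,107

Base amounts from the schedule: illegal dumping $1,500; child endangerment $148,500; grand theft auto $35,500.
Stacking rule: highest base plus 33% of each additional charge. Highest is child endangerment at $148,500. Additional: $1,500 × 33% = $495; $35,500 × 33% = $11,715. Combined base = $148,500 + $12,210 = $160,710.
Prior failure to appear (+$21,750 flat): $160,710 + $21,750 = $182,460.
Net percentage adjustment: −35% −35% +15% = −55%. $182,460 × 0.45 = $82,107.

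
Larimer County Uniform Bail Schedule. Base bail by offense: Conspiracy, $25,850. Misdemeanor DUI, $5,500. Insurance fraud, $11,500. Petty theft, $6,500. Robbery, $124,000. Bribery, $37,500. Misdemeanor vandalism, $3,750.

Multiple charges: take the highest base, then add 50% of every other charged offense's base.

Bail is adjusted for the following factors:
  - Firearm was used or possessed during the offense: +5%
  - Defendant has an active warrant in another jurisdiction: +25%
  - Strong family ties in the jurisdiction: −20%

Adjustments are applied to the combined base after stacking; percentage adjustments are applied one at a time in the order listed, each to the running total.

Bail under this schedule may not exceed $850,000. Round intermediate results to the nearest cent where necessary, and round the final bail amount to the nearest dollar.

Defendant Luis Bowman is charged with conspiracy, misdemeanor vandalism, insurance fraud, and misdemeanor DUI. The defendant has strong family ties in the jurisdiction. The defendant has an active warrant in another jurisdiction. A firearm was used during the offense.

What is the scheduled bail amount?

$38,036

Base amounts from the schedule: conspiracy $25,850; misdemeanor vandalism $3,750; insurance fraud $11,500; misdemeanor DUI $5,500.
Stacking rule: highest base plus 50% of each additional charge. Highest is conspiracy at $25,850. Additional: $3,750 × 50% = $1,875; $11,500 × 50% = $5,750; $5,500 × 50% = $2,750. Combined base = $25,850 + $10,375 = $36,225.
Firearm was used or possessed during the offense (+5%): $36,225 × 1.05 = $38,036.25.
Defendant has an active warrant in another jurisdiction (+25%): $38,036.25 × 1.25 = $47,545.31.
Strong family ties in the jurisdiction (−20%): $47,545.31 × 0.8 = $38,036.25.
$38,036.25 is within the $850,000 maximum.
Rounded to the nearest dollar: $38,036.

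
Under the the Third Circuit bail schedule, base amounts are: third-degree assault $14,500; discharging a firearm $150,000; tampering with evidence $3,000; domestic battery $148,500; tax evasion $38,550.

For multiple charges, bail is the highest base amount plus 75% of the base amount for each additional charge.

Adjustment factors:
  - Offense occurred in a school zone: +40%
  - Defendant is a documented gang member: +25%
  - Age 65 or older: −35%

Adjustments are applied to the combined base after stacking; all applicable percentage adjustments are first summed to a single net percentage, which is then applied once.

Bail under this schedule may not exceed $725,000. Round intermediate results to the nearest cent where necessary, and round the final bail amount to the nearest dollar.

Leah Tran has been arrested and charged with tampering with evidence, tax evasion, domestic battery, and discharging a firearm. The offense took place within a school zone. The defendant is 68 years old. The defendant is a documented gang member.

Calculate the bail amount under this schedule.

Base amounts from the schedule: tampering with evidence $3,000; tax evasion $38,550; domestic battery $148,500; discharging a firearm $150,000.
Stacking rule: highest base plus 75% of each additional charge. Highest is discharging a firearm at $150,000. Additional: $3,000 × 75% = $2,250; $38,550 × 75% = $28,912.50; $148,500 × 75% = $111,375. Combined base = $150,000 + $142,537.50 = $292,537.50.
Net percentage adjustment: +40% +25% −35% = +30%. $292,537.50 × 1.3 = $380,298.75.
$380,298.75 is within the $725,000 maximum.
Rounded to the nearest dollar: $380,299.

$380,299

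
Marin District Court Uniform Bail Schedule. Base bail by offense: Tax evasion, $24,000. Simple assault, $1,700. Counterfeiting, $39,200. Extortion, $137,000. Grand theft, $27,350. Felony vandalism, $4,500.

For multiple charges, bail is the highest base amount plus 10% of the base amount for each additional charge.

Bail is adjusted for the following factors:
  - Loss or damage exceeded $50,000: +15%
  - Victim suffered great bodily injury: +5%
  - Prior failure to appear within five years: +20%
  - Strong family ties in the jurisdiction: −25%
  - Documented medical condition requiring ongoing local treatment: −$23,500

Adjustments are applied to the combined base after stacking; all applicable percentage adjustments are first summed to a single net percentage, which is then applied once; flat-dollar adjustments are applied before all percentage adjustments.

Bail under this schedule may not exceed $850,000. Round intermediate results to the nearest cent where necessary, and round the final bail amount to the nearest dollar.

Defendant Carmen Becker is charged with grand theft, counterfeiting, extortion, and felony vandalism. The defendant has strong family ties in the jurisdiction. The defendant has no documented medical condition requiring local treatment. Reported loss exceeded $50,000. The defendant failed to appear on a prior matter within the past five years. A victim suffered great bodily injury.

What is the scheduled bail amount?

Base amounts from the schedule: grand theft $27,350; counterfeiting $39,200; extortion $137,000; felony vandalism $4,500.
Stacking rule: highest base plus 10% of each additional charge. Highest is extortion at $137,000. Additional: $27,350 × 10% = $2,735; $39,200 × 10% = $3,920; $4,500 × 10% = $450. Combined base = $137,000 + $7,105 = $144,105.
Net percentage adjustment: +15% +5% +20% −25% = +15%. $144,105 × 1.15 = $165,720.75.
$165,720.75 is within the $850,000 maximum.
Rounded to the nearest dollar: $165,721.

$165,721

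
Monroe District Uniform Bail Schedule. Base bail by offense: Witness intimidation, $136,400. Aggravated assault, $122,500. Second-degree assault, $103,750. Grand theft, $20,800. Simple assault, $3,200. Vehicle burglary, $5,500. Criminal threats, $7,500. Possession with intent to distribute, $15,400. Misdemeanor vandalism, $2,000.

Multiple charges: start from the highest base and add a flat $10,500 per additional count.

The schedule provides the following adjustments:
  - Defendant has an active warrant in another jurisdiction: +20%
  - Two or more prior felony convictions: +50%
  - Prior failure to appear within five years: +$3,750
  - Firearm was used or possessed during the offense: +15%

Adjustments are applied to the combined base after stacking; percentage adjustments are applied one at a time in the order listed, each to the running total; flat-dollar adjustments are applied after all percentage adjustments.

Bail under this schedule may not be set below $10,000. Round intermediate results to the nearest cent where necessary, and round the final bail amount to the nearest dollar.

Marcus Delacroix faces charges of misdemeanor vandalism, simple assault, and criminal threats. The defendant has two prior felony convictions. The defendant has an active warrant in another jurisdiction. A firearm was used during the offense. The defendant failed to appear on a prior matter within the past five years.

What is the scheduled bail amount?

$62,745

Base amounts from the schedule: misdemeanor vandalism $2,000; simple assault $3,200; criminal threats $7,500.
Stacking rule: highest base plus $10,500 per additional charge. Highest is criminal threats at $7,500; 2 additional charges → +$21,000. Combined base = $28,500.
Defendant has an active warrant in another jurisdiction (+20%): $28,500 × 1.2 = $34,200.
Two or more prior felony convictions (+50%): $34,200 × 1.5 = $51,300.
Firearm was used or possessed during the offense (+15%): $51,300 × 1.15 = $58,995.
Prior failure to appear within five years (+$3,750 flat): $58,995 + $3,750 = $62,745.
$62,745 is at or above the $10,000 minimum.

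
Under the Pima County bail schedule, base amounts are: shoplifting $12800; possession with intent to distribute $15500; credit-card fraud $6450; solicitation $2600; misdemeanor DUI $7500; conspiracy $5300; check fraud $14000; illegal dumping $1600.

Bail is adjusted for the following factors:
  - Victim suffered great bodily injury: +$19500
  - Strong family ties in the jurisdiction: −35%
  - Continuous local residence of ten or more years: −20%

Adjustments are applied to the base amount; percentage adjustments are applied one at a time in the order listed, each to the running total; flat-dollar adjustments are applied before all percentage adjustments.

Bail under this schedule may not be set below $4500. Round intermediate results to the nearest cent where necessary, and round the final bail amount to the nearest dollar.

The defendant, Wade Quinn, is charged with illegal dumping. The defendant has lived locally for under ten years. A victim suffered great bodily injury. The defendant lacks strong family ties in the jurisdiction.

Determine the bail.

$21100

Base amounts from the schedule: illegal dumping $1600.
Single charge. Combined base = $1600.
Victim suffered great bodily injury (+$19500 flat): $1600 + $19500 = $21100.
$21100 is at or above the $4500 minimum.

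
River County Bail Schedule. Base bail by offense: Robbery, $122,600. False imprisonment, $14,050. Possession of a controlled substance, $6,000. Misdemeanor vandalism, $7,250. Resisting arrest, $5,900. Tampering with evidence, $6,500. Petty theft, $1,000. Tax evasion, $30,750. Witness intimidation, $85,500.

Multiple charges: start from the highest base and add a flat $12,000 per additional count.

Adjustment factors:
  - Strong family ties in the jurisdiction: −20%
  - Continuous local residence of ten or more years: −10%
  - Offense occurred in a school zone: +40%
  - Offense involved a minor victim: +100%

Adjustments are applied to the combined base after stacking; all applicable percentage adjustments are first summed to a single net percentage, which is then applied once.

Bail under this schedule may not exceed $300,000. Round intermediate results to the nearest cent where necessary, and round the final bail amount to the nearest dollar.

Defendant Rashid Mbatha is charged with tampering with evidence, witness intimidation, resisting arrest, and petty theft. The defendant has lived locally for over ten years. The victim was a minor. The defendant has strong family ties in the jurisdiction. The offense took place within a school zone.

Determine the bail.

$255,150

Base amounts from the schedule: tampering with evidence $6,500; witness intimidation $85,500; resisting arrest $5,900; petty theft $1,000.
Stacking rule: highest base plus $12,000 per additional charge. Highest is witness intimidation at $85,500; 3 additional charges → +$36,000. Combined base = $121,500.
Net percentage adjustment: −20% −10% +40% +100% = +110%. $121,500 × 2.1 = $255,150.
$255,150 is within the $300,000 maximum.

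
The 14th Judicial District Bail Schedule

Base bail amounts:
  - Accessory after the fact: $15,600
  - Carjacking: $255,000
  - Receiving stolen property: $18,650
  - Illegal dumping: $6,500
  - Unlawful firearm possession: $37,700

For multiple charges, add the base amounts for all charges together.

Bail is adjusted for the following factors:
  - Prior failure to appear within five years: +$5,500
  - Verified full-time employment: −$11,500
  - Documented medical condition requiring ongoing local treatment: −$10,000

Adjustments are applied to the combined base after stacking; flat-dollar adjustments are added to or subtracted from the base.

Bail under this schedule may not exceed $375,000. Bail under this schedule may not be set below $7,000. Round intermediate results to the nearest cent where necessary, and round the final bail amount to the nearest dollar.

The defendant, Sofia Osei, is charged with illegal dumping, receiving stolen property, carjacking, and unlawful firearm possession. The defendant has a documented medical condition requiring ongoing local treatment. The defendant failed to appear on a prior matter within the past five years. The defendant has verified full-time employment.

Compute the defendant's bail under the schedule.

$301,850

Base amounts from the schedule: illegal dumping $6,500; receiving stolen property $18,650; carjacking $255,000; unlawful firearm possession $37,700.
Stacking rule: sum of all bases. $6,500 + $18,650 + $255,000 + $37,700 = $317,850.
Prior failure to appear within five years (+$5,500 flat): $317,850 + $5,500 = $323,350.
Verified full-time employment (−$11,500 flat): $323,350 − $11,500 = $311,850.
Documented medical condition requiring ongoing local treatment (−$10,000 flat): $311,850 − $10,000 = $301,850.
$301,850 is within the $375,000 maximum.
$301,850 is at or above the $7,000 minimum.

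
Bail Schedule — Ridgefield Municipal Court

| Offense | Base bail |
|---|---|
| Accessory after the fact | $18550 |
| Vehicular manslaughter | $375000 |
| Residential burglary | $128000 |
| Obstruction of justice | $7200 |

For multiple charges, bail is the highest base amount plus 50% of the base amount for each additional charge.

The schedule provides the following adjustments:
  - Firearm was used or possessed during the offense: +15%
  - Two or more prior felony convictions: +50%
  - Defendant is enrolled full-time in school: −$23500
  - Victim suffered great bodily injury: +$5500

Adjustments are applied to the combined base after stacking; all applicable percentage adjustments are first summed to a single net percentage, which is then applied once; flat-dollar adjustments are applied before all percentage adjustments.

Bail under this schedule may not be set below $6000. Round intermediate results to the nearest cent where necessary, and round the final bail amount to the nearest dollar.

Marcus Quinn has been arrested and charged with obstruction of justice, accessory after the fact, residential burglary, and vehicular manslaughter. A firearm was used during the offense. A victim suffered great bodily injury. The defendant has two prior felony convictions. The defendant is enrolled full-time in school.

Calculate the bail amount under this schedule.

Base amounts from the schedule: obstruction of justice $7200; accessory after the fact $18550; residential burglary $128000; vehicular manslaughter $375000.
Stacking rule: highest base plus 50% of each additional charge. Highest is vehicular manslaughter at $375000. Additional: $7200 × 50% = $3600; $18550 × 50% = $9275; $128000 × 50% = $64000. Combined base = $375000 + $76875 = $451875.
Defendant is enrolled full-time in school (−$23500 flat): $451875 − $23500 = $428375.
Victim suffered great bodily injury (+$5500 flat): $428375 + $5500 = $433875.
Net percentage adjustment: +15% +50% = +65%. $433875 × 1.65 = $715893.75.
$715893.75 is at or above the $6000 minimum.
Rounded to the nearest dollar: $715894.

$715894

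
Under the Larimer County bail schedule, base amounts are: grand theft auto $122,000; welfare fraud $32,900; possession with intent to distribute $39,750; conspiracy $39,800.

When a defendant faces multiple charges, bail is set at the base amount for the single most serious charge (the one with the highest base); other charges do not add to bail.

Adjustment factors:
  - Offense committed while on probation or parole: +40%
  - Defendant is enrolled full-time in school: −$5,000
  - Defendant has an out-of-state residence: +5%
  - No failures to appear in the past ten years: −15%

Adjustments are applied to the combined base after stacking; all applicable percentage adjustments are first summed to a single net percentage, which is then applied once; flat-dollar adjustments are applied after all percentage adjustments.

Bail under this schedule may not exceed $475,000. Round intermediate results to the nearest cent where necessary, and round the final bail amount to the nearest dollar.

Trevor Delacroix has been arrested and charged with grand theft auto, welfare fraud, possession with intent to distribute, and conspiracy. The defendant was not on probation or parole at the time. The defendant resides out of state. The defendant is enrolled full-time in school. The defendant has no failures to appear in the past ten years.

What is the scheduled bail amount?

$104,800

Base amounts from the schedule: grand theft auto $122,000; welfare fraud $32,900; possession with intent to distribute $39,750; conspiracy $39,800.
Stacking rule: use the highest base only. Highest is grand theft auto at $122,000. Combined base = $122,000.
Net percentage adjustment: +5% −15% = −10%. $122,000 × 0.9 = $109,800.
Defendant is enrolled full-time in school (−$5,000 flat): $109,800 − $5,000 = $104,800.
$104,800 is within the $475,000 maximum.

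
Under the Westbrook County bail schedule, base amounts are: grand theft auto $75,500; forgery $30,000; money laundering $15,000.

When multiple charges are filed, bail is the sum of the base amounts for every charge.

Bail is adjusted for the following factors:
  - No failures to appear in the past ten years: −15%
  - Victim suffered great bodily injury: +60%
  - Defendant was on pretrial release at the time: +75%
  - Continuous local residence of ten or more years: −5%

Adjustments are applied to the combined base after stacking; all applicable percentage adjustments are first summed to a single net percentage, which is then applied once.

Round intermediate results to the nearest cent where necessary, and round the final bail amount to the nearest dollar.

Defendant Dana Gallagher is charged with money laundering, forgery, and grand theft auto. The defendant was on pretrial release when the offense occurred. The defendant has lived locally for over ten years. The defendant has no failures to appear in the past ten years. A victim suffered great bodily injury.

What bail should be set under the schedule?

$259,075

Base amounts from the schedule: money laundering $15,000; forgery $30,000; grand theft auto $75,500.
Stacking rule: sum of all bases. $15,000 + $30,000 + $75,500 = $120,500.
Net percentage adjustment: −15% +60% +75% −5% = +115%. $120,500 × 2.15 = $259,075.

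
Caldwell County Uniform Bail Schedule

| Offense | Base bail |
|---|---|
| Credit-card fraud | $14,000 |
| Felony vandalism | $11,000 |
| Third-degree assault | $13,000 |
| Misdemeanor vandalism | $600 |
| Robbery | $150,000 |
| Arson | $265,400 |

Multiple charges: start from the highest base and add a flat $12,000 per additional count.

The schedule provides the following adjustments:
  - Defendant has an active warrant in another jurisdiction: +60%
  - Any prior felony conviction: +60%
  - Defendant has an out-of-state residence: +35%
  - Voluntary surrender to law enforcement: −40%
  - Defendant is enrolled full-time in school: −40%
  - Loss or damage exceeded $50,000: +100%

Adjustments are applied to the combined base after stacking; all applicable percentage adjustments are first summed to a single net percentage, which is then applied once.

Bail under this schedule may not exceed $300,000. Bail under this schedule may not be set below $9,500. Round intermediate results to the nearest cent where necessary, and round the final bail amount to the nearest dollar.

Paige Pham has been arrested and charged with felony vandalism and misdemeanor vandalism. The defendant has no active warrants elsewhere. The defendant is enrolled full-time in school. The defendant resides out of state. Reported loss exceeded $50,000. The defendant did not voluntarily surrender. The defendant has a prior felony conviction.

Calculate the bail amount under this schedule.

Base amounts from the schedule: felony vandalism $11,000; misdemeanor vandalism $600.
Stacking rule: highest base plus $12,000 per additional charge. Highest is felony vandalism at $11,000; 1 additional charge → +$12,000. Combined base = $23,000.
Net percentage adjustment: +60% +35% −40% +100% = +155%. $23,000 × 2.55 = $58,650.
$58,650 is within the $300,000 maximum.
$58,650 is at or above the $9,500 minimum.

$58,650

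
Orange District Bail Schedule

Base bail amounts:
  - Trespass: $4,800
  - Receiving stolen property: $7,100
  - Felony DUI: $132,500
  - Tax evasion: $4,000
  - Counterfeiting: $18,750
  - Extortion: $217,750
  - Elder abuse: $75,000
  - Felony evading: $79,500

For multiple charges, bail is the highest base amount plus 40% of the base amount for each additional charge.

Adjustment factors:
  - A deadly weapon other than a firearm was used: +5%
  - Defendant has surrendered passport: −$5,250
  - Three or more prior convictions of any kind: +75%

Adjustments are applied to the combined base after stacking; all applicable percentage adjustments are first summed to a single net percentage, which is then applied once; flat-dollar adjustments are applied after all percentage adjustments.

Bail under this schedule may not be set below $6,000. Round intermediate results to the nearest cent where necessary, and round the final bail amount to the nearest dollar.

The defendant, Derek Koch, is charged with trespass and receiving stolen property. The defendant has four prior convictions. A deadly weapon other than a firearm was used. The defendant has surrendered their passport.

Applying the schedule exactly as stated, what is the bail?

Base amounts from the schedule: trespass $4,800; receiving stolen property $7,100.
Stacking rule: highest base plus 40% of each additional charge. Highest is receiving stolen property at $7,100. Additional: $4,800 × 40% = $1,920. Combined base = $7,100 + $1,920 = $9,020.
Net percentage adjustment: +5% +75% = +80%. $9,020 × 1.8 = $16,236.
Defendant has surrendered passport (−$5,250 flat): $16,236 − $5,250 = $10,986.
$10,986 is at or above the $6,000 minimum.

$10,986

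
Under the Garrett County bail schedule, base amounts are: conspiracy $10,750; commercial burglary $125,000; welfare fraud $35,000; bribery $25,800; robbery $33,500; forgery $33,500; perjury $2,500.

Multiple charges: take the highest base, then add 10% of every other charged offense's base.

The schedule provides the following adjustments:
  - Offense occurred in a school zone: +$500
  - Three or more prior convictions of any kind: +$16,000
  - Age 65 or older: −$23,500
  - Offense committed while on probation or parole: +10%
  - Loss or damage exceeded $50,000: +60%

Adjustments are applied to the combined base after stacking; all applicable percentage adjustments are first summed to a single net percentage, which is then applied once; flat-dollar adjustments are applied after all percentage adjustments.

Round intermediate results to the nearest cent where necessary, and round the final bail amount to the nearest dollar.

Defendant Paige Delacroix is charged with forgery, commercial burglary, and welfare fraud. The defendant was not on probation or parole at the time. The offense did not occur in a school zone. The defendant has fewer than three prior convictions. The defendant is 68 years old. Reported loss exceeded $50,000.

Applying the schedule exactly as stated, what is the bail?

$187,460

Base amounts from the schedule: forgery $33,500; commercial burglary $125,000; welfare fraud $35,000.
Stacking rule: highest base plus 10% of each additional charge. Highest is commercial burglary at $125,000. Additional: $33,500 × 10% = $3,350; $35,000 × 10% = $3,500. Combined base = $125,000 + $6,850 = $131,850.
Loss or damage exceeded $50,000 (+60%): $131,850 × 1.6 = $210,960.
Age 65 or older (−$23,500 flat): $210,960 − $23,500 = $187,460.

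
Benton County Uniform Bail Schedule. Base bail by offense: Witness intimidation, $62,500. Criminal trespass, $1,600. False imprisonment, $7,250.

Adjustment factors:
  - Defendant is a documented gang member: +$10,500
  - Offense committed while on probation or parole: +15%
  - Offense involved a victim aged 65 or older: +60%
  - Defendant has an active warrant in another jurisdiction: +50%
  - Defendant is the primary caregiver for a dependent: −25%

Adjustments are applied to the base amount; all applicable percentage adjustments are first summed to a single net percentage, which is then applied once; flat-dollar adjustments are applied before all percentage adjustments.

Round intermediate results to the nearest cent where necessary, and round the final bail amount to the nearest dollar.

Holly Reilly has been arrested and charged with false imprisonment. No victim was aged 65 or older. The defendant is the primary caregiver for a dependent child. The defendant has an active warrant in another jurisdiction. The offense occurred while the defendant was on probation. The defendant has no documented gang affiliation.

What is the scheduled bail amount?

$10,150

Base amounts from the schedule: false imprisonment $7,250.
Single charge. Combined base = $7,250.
Net percentage adjustment: +15% +50% −25% = +40%. $7,250 × 1.4 = $10,150.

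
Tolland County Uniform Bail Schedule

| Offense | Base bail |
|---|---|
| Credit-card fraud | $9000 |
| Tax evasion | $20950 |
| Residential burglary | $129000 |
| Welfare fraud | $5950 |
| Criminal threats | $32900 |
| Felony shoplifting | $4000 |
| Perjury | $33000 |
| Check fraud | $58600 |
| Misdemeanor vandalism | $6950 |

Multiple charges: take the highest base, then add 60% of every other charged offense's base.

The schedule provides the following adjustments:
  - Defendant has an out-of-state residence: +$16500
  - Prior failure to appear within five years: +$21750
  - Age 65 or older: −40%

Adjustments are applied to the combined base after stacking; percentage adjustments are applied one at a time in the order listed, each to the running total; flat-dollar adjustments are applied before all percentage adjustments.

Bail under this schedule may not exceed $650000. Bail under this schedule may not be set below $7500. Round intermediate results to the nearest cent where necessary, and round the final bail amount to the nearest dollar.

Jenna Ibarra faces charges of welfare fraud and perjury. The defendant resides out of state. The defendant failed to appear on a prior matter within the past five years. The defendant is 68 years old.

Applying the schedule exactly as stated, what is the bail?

Base amounts from the schedule: welfare fraud $5950; perjury $33000.
Stacking rule: highest base plus 60% of each additional charge. Highest is perjury at $33000. Additional: $5950 × 60% = $3570. Combined base = $33000 + $3570 = $36570.
Defendant has an out-of-state residence (+$16500 flat): $36570 + $16500 = $53070.
Prior failure to appear within five years (+$21750 flat): $53070 + $21750 = $74820.
Age 65 or older (−40%): $74820 × 0.6 = $44892.
$44892 is within the $650000 maximum.
$44892 is at or above the $7500 minimum.

$44892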